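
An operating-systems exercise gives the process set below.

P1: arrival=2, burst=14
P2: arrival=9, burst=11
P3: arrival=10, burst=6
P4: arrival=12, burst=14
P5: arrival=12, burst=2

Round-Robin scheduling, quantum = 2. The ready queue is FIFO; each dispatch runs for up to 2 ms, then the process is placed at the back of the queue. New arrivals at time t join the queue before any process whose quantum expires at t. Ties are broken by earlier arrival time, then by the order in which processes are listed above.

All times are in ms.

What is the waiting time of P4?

23

Schedule: | idle 0-2 | P1 2-10 | P2 10-12 | P3 12-14 | P1 14-16 | P4 16-18 | P5 18-20 | P2 20-22 | P3 22-24 | P1 24-26 | P4 26-28 | P2 28-30 | P3 30-32 | P1 32-34 | P4 34-36 | P2 36-38 | P4 38-40 | P2 40-42 | P4 42-44 | P2 44-45 | P4 45-49 |
Completion: P1=34  P2=45  P3=32  P4=49  P5=20
Turnaround (C−A): P1=32  P2=36  P3=22  P4=37  P5=8
Waiting(P4) = turnaround − burst = 37 − 14 = 23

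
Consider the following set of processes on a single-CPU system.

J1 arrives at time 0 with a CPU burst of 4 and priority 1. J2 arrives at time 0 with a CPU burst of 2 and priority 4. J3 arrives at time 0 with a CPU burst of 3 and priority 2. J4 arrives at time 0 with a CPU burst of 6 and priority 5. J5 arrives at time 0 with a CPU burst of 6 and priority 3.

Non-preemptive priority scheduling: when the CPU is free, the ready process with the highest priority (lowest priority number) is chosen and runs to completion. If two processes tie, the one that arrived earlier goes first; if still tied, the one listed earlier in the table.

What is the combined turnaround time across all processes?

Gantt: | J1 0-4 | J3 4-7 | J5 7-13 | J2 13-15 | J4 15-21 |
Completion: J1=4  J2=15  J3=7  J4=21  J5=13
Turnaround = completion − arrival: J1=4, J2=15, J3=7, J4=21, J5=13
Total turnaround = 4 + 15 + 7 + 21 + 13 = 60

60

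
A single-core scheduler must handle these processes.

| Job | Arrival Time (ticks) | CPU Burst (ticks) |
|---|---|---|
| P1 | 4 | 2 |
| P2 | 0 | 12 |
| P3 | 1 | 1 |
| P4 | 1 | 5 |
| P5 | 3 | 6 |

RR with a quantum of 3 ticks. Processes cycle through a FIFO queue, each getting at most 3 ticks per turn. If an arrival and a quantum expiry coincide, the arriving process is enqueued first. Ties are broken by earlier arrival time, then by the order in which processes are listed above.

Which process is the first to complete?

Schedule: | P2 0-3 | P3 3-4 | P4 4-7 | P5 7-10 | P2 10-13 | P1 13-15 | P4 15-17 | P5 17-20 | P2 20-26 |
Completion: P1=15  P2=26  P3=4  P4=17  P5=20
Finish order: P3 → P1 → P4 → P5 → P2

P3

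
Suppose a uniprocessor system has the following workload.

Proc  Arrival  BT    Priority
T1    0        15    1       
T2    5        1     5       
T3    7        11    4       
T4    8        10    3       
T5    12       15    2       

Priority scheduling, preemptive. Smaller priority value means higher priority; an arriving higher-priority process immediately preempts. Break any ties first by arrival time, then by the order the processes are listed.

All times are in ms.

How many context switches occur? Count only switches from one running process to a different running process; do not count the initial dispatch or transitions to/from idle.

4

Gantt: | T1 0-15 | T5 15-30 | T4 30-40 | T3 40-51 | T2 51-52 |
Completion: T1=15  T2=52  T3=51  T4=40  T5=30
Turnaround (C−A): T1=15  T2=47  T3=44  T4=32  T5=18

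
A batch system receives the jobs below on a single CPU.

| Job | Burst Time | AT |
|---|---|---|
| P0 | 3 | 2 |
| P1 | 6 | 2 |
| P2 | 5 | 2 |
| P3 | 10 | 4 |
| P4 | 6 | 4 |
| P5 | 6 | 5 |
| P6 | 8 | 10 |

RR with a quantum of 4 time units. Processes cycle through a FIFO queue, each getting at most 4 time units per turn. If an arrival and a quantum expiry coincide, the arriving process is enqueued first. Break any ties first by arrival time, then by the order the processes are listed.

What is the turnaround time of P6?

34

Timeline: | idle 0-2 | P0 2-5 | P1 5-9 | P2 9-13 | P3 13-17 | P4 17-21 | P5 21-25 | P1 25-27 | P6 27-31 | P2 31-32 | P3 32-36 | P4 36-38 | P5 38-40 | P6 40-44 | P3 44-46 |
Completion: P0=5  P1=27  P2=32  P3=46  P4=38  P5=40  P6=44
Turnaround (C−A): P0=3  P1=25  P2=30  P3=42  P4=34  P5=35  P6=34
Turnaround(P6) = completion − arrival = 44 − 10 = 34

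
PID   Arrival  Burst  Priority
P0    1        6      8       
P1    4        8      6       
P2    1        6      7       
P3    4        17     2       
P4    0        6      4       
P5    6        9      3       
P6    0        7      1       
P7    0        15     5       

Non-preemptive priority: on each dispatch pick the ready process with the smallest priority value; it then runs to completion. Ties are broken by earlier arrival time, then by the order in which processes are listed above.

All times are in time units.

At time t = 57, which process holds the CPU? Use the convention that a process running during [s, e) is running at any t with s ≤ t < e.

P1

Schedule: | P6 0-7 | P3 7-24 | P5 24-33 | P4 33-39 | P7 39-54 | P1 54-62 | P2 62-68 | P0 68-74 |
Completion: P0=74  P1=62  P2=68  P3=24  P4=39  P5=33  P6=7  P7=54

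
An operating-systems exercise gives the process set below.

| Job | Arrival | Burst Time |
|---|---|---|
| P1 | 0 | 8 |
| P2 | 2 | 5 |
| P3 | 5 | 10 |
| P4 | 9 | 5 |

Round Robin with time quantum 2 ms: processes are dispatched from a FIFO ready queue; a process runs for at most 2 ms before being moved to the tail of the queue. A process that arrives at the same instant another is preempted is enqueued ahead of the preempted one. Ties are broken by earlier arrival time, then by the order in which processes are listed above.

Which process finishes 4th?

P3

Gantt: | P1 0-2 | P2 2-4 | P1 4-6 | P2 6-8 | P3 8-10 | P1 10-12 | P2 12-13 | P4 13-15 | P3 15-17 | P1 17-19 | P4 19-21 | P3 21-23 | P4 23-24 | P3 24-28 |
Completion: P1=19  P2=13  P3=28  P4=24
Finish order: P2 → P1 → P4 → P3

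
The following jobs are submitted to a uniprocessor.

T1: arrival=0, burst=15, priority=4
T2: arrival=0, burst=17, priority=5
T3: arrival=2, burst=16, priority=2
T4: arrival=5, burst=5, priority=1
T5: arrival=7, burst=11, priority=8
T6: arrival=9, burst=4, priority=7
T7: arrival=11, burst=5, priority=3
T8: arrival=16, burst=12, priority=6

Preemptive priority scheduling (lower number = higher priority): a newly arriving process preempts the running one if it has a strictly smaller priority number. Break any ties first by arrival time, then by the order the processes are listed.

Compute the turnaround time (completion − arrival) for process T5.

78

Gantt: | T1 0-2 | T3 2-5 | T4 5-10 | T3 10-23 | T7 23-28 | T1 28-41 | T2 41-58 | T8 58-70 | T6 70-74 | T5 74-85 |
Completion: T1=41  T2=58  T3=23  T4=10  T5=85  T6=74  T7=28  T8=70
Turnaround (C−A): T1=41  T2=58  T3=21  T4=5  T5=78  T6=65  T7=17  T8=54
Turnaround(T5) = completion − arrival = 85 − 7 = 78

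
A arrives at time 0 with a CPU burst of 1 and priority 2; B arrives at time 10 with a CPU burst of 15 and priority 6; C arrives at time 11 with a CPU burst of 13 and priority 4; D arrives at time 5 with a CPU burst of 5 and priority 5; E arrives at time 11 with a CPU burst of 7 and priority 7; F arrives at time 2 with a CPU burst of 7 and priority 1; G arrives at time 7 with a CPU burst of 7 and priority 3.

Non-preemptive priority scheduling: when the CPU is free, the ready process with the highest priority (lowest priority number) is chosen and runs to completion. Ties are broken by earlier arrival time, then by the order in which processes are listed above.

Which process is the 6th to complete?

B

Gantt: | A 0-1 | idle 1-2 | F 2-9 | G 9-16 | C 16-29 | D 29-34 | B 34-49 | E 49-56 |
Completion: A=1  B=49  C=29  D=34  E=56  F=9  G=16
Finish order: A → F → G → C → D → B → E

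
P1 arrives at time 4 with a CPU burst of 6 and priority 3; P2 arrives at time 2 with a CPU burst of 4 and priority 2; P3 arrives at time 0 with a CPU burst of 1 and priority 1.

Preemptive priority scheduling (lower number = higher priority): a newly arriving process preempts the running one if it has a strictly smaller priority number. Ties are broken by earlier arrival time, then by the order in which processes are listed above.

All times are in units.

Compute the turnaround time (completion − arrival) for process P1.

Gantt: | P3 0-1 | idle 1-2 | P2 2-6 | P1 6-12 |
Completion: P1=12  P2=6  P3=1
Turnaround(P1) = completion − arrival = 12 − 4 = 8

8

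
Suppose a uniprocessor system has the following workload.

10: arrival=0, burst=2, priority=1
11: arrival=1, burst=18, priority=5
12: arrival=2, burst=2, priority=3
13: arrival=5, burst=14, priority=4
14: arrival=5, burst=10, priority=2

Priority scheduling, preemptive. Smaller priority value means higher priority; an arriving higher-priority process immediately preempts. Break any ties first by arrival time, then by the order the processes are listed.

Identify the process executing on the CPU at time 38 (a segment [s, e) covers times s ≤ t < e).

11

Gantt: | 10 0-2 | 12 2-4 | 11 4-5 | 14 5-15 | 13 15-29 | 11 29-46 |
Completion: 10=2  11=46  12=4  13=29  14=15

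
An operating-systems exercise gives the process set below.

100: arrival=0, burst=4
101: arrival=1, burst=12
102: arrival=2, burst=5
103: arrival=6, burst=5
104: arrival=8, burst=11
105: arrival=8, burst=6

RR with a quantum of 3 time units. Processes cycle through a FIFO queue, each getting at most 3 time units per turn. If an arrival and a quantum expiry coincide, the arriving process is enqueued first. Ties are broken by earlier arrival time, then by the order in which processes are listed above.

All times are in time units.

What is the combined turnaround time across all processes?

151

Gantt: | 100 0-3 | 101 3-6 | 102 6-9 | 100 9-10 | 103 10-13 | 101 13-16 | 104 16-19 | 105 19-22 | 102 22-24 | 103 24-26 | 101 26-29 | 104 29-32 | 105 32-35 | 101 35-38 | 104 38-43 |
Completion: 100=10  101=38  102=24  103=26  104=43  105=35
Turnaround = completion − arrival: 100=10, 101=37, 102=22, 103=20, 104=35, 105=27
Total turnaround = 10 + 37 + 22 + 20 + 35 + 27 = 151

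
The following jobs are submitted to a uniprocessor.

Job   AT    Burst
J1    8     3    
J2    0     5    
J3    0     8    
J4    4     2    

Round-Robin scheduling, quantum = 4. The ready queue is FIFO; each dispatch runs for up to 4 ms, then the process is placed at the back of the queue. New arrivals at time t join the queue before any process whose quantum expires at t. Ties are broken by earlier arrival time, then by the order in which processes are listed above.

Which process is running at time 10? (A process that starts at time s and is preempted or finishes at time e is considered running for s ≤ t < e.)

Schedule: | J2 0-4 | J3 4-8 | J4 8-10 | J2 10-11 | J1 11-14 | J3 14-18 |
Completion: J1=14  J2=11  J3=18  J4=10
Turnaround (C−A): J1=6  J2=11  J3=18  J4=6

J2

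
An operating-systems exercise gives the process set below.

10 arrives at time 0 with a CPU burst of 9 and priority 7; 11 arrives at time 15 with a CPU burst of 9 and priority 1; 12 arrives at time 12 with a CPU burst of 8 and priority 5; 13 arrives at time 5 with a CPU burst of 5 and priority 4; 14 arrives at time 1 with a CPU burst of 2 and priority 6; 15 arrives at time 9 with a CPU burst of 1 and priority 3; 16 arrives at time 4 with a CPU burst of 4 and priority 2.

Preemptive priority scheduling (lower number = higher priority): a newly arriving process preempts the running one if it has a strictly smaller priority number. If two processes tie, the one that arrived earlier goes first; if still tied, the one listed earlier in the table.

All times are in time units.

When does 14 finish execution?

3

Gantt: | 10 0-1 | 14 1-3 | 10 3-4 | 16 4-8 | 13 8-9 | 15 9-10 | 13 10-14 | 12 14-15 | 11 15-24 | 12 24-31 | 10 31-38 |
Completion: 10=38  11=24  12=31  13=14  14=3  15=10  16=8
Turnaround (C−A): 10=38  11=9  12=19  13=9  14=2  15=1  16=4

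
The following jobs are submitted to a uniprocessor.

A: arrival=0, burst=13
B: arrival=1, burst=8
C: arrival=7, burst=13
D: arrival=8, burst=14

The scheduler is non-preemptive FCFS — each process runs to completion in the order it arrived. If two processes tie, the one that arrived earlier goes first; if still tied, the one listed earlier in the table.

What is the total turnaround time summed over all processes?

Timeline: | A 0-13 | B 13-21 | C 21-34 | D 34-48 |
Completion: A=13  B=21  C=34  D=48
Turnaround (C−A): A=13  B=20  C=27  D=40
Turnaround = completion − arrival: A=13, B=20, C=27, D=40
Total turnaround = 13 + 20 + 27 + 40 = 100

100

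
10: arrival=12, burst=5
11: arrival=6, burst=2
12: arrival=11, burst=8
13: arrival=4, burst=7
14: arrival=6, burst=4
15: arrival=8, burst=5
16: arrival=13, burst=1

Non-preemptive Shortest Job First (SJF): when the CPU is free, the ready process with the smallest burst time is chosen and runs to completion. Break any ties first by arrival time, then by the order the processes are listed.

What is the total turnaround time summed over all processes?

83

Schedule: | idle 0-4 | 13 4-11 | 11 11-13 | 16 13-14 | 14 14-18 | 15 18-23 | 10 23-28 | 12 28-36 |
Completion: 10=28  11=13  12=36  13=11  14=18  15=23  16=14
Turnaround = completion − arrival: 10=16, 11=7, 12=25, 13=7, 14=12, 15=15, 16=1
Total turnaround = 16 + 7 + 25 + 7 + 12 + 15 + 1 = 83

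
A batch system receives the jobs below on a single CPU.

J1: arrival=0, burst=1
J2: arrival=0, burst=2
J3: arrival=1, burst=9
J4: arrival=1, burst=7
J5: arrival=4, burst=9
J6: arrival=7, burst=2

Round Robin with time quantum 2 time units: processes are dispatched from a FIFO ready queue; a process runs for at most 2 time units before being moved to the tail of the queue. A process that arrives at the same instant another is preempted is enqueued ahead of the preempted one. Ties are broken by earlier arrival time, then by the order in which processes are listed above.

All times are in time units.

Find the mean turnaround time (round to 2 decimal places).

Gantt: | J1 0-1 | J2 1-3 | J3 3-5 | J4 5-7 | J5 7-9 | J3 9-11 | J6 11-13 | J4 13-15 | J5 15-17 | J3 17-19 | J4 19-21 | J5 21-23 | J3 23-25 | J4 25-26 | J5 26-28 | J3 28-29 | J5 29-30 |
Completion: J1=1  J2=3  J3=29  J4=26  J5=30  J6=13
Turnaround (C−A): J1=1  J2=3  J3=28  J4=25  J5=26  J6=6
Turnaround times: J1=1, J2=3, J3=28, J4=25, J5=26, J6=6
Average turnaround = (1+3+28+25+26+6) / 6 = 89/6 = 14.83

14.83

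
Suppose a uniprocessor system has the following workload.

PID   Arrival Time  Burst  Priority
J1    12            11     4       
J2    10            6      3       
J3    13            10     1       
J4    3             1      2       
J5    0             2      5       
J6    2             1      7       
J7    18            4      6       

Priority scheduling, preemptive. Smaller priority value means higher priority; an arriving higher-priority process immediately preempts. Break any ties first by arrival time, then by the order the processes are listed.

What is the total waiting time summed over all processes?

43

Schedule: | J5 0-2 | J6 2-3 | J4 3-4 | idle 4-10 | J2 10-13 | J3 13-23 | J2 23-26 | J1 26-37 | J7 37-41 |
Completion: J1=37  J2=26  J3=23  J4=4  J5=2  J6=3  J7=41
Waiting = turnaround − burst: J1=14, J2=10, J3=0, J4=0, J5=0, J6=0, J7=19
Total waiting = 14 + 10 + 0 + 0 + 0 + 0 + 19 = 43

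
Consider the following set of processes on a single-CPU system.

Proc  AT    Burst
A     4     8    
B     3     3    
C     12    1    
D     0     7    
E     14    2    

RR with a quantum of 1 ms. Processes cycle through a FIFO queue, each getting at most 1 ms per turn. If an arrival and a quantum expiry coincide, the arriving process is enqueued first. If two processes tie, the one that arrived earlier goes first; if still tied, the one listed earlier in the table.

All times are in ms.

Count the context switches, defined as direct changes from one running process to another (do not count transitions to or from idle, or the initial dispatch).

16

Schedule: | D 0-3 | B 3-4 | D 4-5 | A 5-6 | B 6-7 | D 7-8 | A 8-9 | B 9-10 | D 10-11 | A 11-12 | D 12-13 | C 13-14 | A 14-15 | E 15-16 | A 16-17 | E 17-18 | A 18-21 |
Completion: A=21  B=10  C=14  D=13  E=18
Turnaround (C−A): A=17  B=7  C=2  D=13  E=4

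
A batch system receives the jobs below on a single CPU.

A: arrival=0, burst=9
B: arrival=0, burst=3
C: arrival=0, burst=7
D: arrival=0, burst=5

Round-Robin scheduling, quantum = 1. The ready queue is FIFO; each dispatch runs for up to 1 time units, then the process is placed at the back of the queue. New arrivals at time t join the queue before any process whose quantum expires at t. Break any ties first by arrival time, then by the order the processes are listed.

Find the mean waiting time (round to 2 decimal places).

12.50

Timeline: | A 0-1 | B 1-2 | C 2-3 | D 3-4 | A 4-5 | B 5-6 | C 6-7 | D 7-8 | A 8-9 | B 9-10 | C 10-11 | D 11-12 | A 12-13 | C 13-14 | D 14-15 | A 15-16 | C 16-17 | D 17-18 | A 18-19 | C 19-20 | A 20-21 | C 21-22 | A 22-24 |
Completion: A=24  B=10  C=22  D=18
Waiting times: A=15, B=7, C=15, D=13
Average waiting = (15+7+15+13) / 4 = 50/4 = 12.50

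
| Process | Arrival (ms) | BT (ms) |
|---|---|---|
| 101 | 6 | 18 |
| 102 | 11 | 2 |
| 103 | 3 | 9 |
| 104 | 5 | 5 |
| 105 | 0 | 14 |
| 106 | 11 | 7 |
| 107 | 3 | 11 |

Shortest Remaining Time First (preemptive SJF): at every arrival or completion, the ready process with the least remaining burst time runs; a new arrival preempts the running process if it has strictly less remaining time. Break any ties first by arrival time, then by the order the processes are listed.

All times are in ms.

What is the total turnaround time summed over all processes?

180

Schedule: | 105 0-3 | 103 3-5 | 104 5-10 | 103 10-11 | 102 11-13 | 103 13-19 | 106 19-26 | 105 26-37 | 107 37-48 | 101 48-66 |
Completion: 101=66  102=13  103=19  104=10  105=37  106=26  107=48
Turnaround (C−A): 101=60  102=2  103=16  104=5  105=37  106=15  107=45
Turnaround = completion − arrival: 101=60, 102=2, 103=16, 104=5, 105=37, 106=15, 107=45
Total turnaround = 60 + 2 + 16 + 5 + 37 + 15 + 45 = 180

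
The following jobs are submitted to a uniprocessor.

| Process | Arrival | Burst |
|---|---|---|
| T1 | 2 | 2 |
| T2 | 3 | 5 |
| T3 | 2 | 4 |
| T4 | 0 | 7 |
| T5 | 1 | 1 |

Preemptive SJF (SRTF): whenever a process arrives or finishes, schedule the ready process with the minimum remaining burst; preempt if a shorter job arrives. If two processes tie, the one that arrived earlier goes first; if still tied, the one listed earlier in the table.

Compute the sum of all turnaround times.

Timeline: | T4 0-1 | T5 1-2 | T1 2-4 | T3 4-8 | T2 8-13 | T4 13-19 |
Completion: T1=4  T2=13  T3=8  T4=19  T5=2
Turnaround (C−A): T1=2  T2=10  T3=6  T4=19  T5=1
Turnaround = completion − arrival: T1=2, T2=10, T3=6, T4=19, T5=1
Total turnaround = 2 + 10 + 6 + 19 + 1 = 38

38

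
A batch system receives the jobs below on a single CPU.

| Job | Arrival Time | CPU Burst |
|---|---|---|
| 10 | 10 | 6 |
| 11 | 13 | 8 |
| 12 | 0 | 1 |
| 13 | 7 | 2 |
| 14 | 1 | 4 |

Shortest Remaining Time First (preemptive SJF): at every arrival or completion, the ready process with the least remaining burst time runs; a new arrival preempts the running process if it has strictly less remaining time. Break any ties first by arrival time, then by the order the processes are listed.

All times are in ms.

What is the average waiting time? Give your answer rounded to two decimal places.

0.60

Timeline: | 12 0-1 | 14 1-5 | idle 5-7 | 13 7-9 | idle 9-10 | 10 10-16 | 11 16-24 |
Completion: 10=16  11=24  12=1  13=9  14=5
Turnaround (C−A): 10=6  11=11  12=1  13=2  14=4
Waiting times: 10=0, 11=3, 12=0, 13=0, 14=0
Average waiting = (0+3+0+0+0) / 5 = 3/5 = 0.60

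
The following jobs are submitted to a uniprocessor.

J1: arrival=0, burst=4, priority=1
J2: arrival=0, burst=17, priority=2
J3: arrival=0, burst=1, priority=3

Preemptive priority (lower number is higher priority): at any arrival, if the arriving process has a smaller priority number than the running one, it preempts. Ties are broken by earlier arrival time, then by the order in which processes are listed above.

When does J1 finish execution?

Gantt: | J1 0-4 | J2 4-21 | J3 21-22 |
Completion: J1=4  J2=21  J3=22

4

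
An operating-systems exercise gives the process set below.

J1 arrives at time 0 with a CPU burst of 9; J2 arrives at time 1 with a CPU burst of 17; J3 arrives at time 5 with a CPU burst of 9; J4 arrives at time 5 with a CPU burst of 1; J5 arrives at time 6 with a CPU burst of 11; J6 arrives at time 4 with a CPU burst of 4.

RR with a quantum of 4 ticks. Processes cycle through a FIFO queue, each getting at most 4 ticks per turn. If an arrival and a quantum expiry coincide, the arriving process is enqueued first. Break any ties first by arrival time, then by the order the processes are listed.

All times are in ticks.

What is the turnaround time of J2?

50

Timeline: | J1 0-4 | J2 4-8 | J6 8-12 | J1 12-16 | J3 16-20 | J4 20-21 | J5 21-25 | J2 25-29 | J1 29-30 | J3 30-34 | J5 34-38 | J2 38-42 | J3 42-43 | J5 43-46 | J2 46-51 |
Completion: J1=30  J2=51  J3=43  J4=21  J5=46  J6=12
Turnaround(J2) = completion − arrival = 51 − 1 = 50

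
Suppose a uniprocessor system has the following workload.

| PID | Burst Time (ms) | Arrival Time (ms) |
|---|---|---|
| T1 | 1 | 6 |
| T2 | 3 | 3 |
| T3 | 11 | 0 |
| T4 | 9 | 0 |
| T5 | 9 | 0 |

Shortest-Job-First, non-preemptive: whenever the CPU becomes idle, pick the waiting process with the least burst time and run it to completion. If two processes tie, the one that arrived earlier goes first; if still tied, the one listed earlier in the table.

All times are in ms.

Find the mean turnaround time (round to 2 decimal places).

15.60

Schedule: | T4 0-9 | T1 9-10 | T2 10-13 | T5 13-22 | T3 22-33 |
Completion: T1=10  T2=13  T3=33  T4=9  T5=22
Turnaround (C−A): T1=4  T2=10  T3=33  T4=9  T5=22
Turnaround times: T1=4, T2=10, T3=33, T4=9, T5=22
Average turnaround = (4+10+33+9+22) / 5 = 78/5 = 15.60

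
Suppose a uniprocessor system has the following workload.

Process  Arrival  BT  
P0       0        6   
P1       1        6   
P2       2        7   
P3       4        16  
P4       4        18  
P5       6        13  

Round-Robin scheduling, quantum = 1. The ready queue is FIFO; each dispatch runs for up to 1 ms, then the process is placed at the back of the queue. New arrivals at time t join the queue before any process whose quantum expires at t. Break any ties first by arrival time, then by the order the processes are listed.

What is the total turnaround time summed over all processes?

Gantt: | P0 0-1 | P1 1-2 | P0 2-3 | P2 3-4 | P1 4-5 | P0 5-6 | P3 6-7 | P4 7-8 | P2 8-9 | P1 9-10 | P5 10-11 | P0 11-12 | P3 12-13 | P4 13-14 | P2 14-15 | P1 15-16 | P5 16-17 | P0 17-18 | P3 18-19 | P4 19-20 | P2 20-21 | P1 21-22 | P5 22-23 | P0 23-24 | P3 24-25 | P4 25-26 | P2 26-27 | P1 27-28 | P5 28-29 | P3 29-30 | P4 30-31 | P2 31-32 | P5 32-33 | P3 33-34 | P4 34-35 | P2 35-36 | P5 36-37 | P3 37-38 | P4 38-39 | P5 39-40 | P3 40-41 | P4 41-42 | P5 42-43 | P3 43-44 | P4 44-45 | P5 45-46 | P3 46-47 | P4 47-48 | P5 48-49 | P3 49-50 | P4 50-51 | P5 51-52 | P3 52-53 | P4 53-54 | P5 54-55 | P3 55-56 | P4 56-57 | P5 57-58 | P3 58-59 | P4 59-60 | P3 60-61 | P4 61-62 | P3 62-63 | P4 63-66 |
Completion: P0=24  P1=28  P2=36  P3=63  P4=66  P5=58
Turnaround = completion − arrival: P0=24, P1=27, P2=34, P3=59, P4=62, P5=52
Total turnaround = 24 + 27 + 34 + 59 + 62 + 52 = 258

258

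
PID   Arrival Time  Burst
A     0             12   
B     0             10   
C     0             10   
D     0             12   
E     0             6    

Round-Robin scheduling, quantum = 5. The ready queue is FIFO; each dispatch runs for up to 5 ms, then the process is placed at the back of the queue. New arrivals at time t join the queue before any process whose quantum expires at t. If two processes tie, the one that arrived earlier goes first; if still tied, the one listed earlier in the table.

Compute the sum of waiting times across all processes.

169

Schedule: | A 0-5 | B 5-10 | C 10-15 | D 15-20 | E 20-25 | A 25-30 | B 30-35 | C 35-40 | D 40-45 | E 45-46 | A 46-48 | D 48-50 |
Completion: A=48  B=35  C=40  D=50  E=46
Turnaround (C−A): A=48  B=35  C=40  D=50  E=46
Waiting = turnaround − burst: A=36, B=25, C=30, D=38, E=40
Total waiting = 36 + 25 + 30 + 38 + 40 = 169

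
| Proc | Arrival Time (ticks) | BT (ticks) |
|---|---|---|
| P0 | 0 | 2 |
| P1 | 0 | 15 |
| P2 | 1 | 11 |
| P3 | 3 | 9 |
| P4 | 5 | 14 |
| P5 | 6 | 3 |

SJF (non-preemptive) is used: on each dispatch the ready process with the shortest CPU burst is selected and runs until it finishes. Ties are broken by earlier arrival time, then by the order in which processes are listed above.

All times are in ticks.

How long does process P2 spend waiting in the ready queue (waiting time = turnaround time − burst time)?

Timeline: | P0 0-2 | P2 2-13 | P5 13-16 | P3 16-25 | P4 25-39 | P1 39-54 |
Completion: P0=2  P1=54  P2=13  P3=25  P4=39  P5=16
Waiting(P2) = turnaround − burst = 12 − 11 = 1

1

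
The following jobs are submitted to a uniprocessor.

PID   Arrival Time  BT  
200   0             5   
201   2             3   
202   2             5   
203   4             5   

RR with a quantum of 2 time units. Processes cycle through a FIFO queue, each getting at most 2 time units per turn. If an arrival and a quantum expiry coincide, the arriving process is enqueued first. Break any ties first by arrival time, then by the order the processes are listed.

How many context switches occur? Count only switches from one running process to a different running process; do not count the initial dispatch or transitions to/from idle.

10

Gantt: | 200 0-2 | 201 2-4 | 202 4-6 | 200 6-8 | 203 8-10 | 201 10-11 | 202 11-13 | 200 13-14 | 203 14-16 | 202 16-17 | 203 17-18 |
Completion: 200=14  201=11  202=17  203=18
Turnaround (C−A): 200=14  201=9  202=15  203=14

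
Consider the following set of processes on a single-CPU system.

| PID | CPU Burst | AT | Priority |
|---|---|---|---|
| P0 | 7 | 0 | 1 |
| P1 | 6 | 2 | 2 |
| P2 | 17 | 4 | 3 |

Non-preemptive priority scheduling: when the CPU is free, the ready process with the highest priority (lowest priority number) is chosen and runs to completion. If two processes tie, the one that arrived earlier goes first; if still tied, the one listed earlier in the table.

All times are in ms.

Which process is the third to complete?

P2

Gantt: | P0 0-7 | P1 7-13 | P2 13-30 |
Completion: P0=7  P1=13  P2=30
Turnaround (C−A): P0=7  P1=11  P2=26
Finish order: P0 → P1 → P2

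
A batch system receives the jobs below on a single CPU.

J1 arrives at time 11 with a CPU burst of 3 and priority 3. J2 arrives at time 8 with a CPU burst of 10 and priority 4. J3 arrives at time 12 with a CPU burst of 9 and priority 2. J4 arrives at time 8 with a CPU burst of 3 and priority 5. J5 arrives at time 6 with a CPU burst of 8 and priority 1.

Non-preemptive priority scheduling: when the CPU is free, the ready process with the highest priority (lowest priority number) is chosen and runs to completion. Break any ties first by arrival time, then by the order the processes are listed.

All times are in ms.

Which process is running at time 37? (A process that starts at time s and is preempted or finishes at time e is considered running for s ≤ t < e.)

Gantt: | idle 0-6 | J5 6-14 | J3 14-23 | J1 23-26 | J2 26-36 | J4 36-39 |
Completion: J1=26  J2=36  J3=23  J4=39  J5=14

J4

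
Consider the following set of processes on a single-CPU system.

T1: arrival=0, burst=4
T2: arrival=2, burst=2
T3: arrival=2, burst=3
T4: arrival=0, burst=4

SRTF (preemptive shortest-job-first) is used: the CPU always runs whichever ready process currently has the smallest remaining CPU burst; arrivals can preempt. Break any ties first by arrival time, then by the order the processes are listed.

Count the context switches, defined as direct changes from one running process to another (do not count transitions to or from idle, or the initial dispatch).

Timeline: | T1 0-4 | T2 4-6 | T3 6-9 | T4 9-13 |
Completion: T1=4  T2=6  T3=9  T4=13
Turnaround (C−A): T1=4  T2=4  T3=7  T4=13

3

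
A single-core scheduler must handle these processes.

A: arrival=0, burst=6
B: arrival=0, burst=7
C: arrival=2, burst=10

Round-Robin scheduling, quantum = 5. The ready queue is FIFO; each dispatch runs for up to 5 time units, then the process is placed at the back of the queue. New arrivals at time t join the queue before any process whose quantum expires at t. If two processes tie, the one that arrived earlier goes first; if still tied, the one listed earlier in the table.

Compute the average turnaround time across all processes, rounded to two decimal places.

Gantt: | A 0-5 | B 5-10 | C 10-15 | A 15-16 | B 16-18 | C 18-23 |
Completion: A=16  B=18  C=23
Turnaround (C−A): A=16  B=18  C=21
Turnaround times: A=16, B=18, C=21
Average turnaround = (16+18+21) / 3 = 55/3 = 18.33

18.33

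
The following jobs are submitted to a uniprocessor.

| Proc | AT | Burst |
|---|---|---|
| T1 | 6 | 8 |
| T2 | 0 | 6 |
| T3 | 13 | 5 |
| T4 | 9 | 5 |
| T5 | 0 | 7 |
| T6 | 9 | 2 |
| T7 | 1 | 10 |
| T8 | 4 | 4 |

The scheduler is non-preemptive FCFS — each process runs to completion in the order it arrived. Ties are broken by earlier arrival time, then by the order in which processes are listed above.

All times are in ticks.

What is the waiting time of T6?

Gantt: | T2 0-6 | T5 6-13 | T7 13-23 | T8 23-27 | T1 27-35 | T4 35-40 | T6 40-42 | T3 42-47 |
Completion: T1=35  T2=6  T3=47  T4=40  T5=13  T6=42  T7=23  T8=27
Turnaround (C−A): T1=29  T2=6  T3=34  T4=31  T5=13  T6=33  T7=22  T8=23
Waiting(T6) = turnaround − burst = 33 − 2 = 31

31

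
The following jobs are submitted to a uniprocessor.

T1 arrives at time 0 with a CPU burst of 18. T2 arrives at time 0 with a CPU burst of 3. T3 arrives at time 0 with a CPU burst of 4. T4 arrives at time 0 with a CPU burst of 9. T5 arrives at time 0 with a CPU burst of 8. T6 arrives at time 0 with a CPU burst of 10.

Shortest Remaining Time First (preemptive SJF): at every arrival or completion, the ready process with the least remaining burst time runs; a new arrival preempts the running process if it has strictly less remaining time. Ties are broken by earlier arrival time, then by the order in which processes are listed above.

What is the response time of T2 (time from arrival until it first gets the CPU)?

0

Schedule: | T2 0-3 | T3 3-7 | T5 7-15 | T4 15-24 | T6 24-34 | T1 34-52 |
Completion: T1=52  T2=3  T3=7  T4=24  T5=15  T6=34
Response(T2) = first start − arrival = 0 − 0 = 0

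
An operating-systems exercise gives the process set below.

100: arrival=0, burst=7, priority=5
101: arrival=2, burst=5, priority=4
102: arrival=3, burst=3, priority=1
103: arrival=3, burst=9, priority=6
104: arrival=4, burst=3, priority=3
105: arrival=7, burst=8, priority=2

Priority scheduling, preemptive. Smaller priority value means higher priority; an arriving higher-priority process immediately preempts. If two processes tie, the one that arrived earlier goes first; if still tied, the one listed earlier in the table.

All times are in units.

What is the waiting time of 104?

10

Schedule: | 100 0-2 | 101 2-3 | 102 3-6 | 104 6-7 | 105 7-15 | 104 15-17 | 101 17-21 | 100 21-26 | 103 26-35 |
Completion: 100=26  101=21  102=6  103=35  104=17  105=15
Waiting(104) = turnaround − burst = 13 − 3 = 10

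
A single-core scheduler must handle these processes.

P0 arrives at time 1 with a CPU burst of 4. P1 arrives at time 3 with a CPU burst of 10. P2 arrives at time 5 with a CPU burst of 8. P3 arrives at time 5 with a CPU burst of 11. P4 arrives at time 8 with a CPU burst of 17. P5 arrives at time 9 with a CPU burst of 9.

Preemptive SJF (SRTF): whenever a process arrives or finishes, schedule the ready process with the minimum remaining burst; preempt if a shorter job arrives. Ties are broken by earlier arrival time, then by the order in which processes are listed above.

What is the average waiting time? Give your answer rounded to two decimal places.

14.17

Gantt: | idle 0-1 | P0 1-5 | P2 5-13 | P5 13-22 | P1 22-32 | P3 32-43 | P4 43-60 |
Completion: P0=5  P1=32  P2=13  P3=43  P4=60  P5=22
Turnaround (C−A): P0=4  P1=29  P2=8  P3=38  P4=52  P5=13
Waiting times: P0=0, P1=19, P2=0, P3=27, P4=35, P5=4
Average waiting = (0+19+0+27+35+4) / 6 = 85/6 = 14.17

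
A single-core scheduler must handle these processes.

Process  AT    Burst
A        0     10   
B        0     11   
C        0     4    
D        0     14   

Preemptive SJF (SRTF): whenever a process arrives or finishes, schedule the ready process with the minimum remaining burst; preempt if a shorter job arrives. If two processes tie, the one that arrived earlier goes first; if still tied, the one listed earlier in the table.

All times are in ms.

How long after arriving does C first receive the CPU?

Timeline: | C 0-4 | A 4-14 | B 14-25 | D 25-39 |
Completion: A=14  B=25  C=4  D=39
Response(C) = first start − arrival = 0 − 0 = 0

0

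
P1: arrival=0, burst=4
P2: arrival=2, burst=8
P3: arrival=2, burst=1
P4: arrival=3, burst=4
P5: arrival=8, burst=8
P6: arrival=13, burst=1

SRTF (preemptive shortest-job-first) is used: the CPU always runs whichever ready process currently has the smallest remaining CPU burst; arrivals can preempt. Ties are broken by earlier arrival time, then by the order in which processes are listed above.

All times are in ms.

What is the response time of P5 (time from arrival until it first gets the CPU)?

10

Gantt: | P1 0-2 | P3 2-3 | P1 3-5 | P4 5-9 | P2 9-13 | P6 13-14 | P2 14-18 | P5 18-26 |
Completion: P1=5  P2=18  P3=3  P4=9  P5=26  P6=14
Turnaround (C−A): P1=5  P2=16  P3=1  P4=6  P5=18  P6=1
Response(P5) = first start − arrival = 18 − 8 = 10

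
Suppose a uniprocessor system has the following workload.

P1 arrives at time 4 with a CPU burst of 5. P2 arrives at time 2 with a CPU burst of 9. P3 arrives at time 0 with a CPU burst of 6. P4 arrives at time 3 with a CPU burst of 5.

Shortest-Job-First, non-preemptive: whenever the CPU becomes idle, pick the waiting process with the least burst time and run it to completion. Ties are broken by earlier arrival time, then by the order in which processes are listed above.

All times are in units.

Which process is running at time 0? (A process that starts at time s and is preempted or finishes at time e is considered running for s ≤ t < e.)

Schedule: | P3 0-6 | P4 6-11 | P1 11-16 | P2 16-25 |
Completion: P1=16  P2=25  P3=6  P4=11
Turnaround (C−A): P1=12  P2=23  P3=6  P4=8

P3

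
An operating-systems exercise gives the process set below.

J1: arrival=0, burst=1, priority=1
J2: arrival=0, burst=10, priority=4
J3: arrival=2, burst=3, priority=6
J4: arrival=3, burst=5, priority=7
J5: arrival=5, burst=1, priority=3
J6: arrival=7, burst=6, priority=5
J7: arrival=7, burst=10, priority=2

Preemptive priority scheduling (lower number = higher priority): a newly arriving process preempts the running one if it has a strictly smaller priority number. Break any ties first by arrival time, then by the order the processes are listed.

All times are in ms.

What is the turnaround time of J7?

10

Schedule: | J1 0-1 | J2 1-5 | J5 5-6 | J2 6-7 | J7 7-17 | J2 17-22 | J6 22-28 | J3 28-31 | J4 31-36 |
Completion: J1=1  J2=22  J3=31  J4=36  J5=6  J6=28  J7=17
Turnaround(J7) = completion − arrival = 17 − 7 = 10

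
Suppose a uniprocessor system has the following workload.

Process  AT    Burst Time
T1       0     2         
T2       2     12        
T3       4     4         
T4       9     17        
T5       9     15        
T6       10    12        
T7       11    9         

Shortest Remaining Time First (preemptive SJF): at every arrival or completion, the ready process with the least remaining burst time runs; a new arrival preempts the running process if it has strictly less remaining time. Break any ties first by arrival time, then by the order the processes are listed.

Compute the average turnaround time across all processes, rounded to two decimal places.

Timeline: | T1 0-2 | T2 2-4 | T3 4-8 | T2 8-18 | T7 18-27 | T6 27-39 | T5 39-54 | T4 54-71 |
Completion: T1=2  T2=18  T3=8  T4=71  T5=54  T6=39  T7=27
Turnaround (C−A): T1=2  T2=16  T3=4  T4=62  T5=45  T6=29  T7=16
Turnaround times: T1=2, T2=16, T3=4, T4=62, T5=45, T6=29, T7=16
Average turnaround = (2+16+4+62+45+29+16) / 7 = 174/7 = 24.86

24.86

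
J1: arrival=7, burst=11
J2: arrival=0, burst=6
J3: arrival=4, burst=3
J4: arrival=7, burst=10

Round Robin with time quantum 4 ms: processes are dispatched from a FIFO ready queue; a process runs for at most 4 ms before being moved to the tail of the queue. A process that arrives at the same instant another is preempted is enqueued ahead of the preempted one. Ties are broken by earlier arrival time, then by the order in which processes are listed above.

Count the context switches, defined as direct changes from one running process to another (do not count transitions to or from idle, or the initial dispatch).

Timeline: | J2 0-4 | J3 4-7 | J2 7-9 | J1 9-13 | J4 13-17 | J1 17-21 | J4 21-25 | J1 25-28 | J4 28-30 |
Completion: J1=28  J2=9  J3=7  J4=30
Turnaround (C−A): J1=21  J2=9  J3=3  J4=23

8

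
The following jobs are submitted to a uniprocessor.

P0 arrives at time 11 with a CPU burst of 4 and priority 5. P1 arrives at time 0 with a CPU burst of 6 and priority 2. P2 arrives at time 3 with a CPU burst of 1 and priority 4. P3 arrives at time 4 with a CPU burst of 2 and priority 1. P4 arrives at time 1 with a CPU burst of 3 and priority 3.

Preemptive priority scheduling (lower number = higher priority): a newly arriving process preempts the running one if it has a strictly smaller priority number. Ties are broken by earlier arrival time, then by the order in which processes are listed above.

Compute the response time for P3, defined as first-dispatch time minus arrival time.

Timeline: | P1 0-4 | P3 4-6 | P1 6-8 | P4 8-11 | P2 11-12 | P0 12-16 |
Completion: P0=16  P1=8  P2=12  P3=6  P4=11
Turnaround (C−A): P0=5  P1=8  P2=9  P3=2  P4=10
Response(P3) = first start − arrival = 4 − 4 = 0

0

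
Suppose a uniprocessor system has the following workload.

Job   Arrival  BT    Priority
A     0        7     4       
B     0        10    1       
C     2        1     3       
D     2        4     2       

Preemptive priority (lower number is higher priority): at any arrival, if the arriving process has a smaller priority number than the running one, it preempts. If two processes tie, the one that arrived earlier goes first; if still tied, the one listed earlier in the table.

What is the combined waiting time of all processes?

35

Schedule: | B 0-10 | D 10-14 | C 14-15 | A 15-22 |
Completion: A=22  B=10  C=15  D=14
Waiting = turnaround − burst: A=15, B=0, C=12, D=8
Total waiting = 15 + 0 + 12 + 8 = 35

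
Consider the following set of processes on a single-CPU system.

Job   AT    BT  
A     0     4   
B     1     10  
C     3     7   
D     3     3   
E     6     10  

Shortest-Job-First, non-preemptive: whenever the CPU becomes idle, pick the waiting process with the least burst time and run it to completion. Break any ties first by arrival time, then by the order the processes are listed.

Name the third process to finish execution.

C

Timeline: | A 0-4 | D 4-7 | C 7-14 | B 14-24 | E 24-34 |
Completion: A=4  B=24  C=14  D=7  E=34
Finish order: A → D → C → B → E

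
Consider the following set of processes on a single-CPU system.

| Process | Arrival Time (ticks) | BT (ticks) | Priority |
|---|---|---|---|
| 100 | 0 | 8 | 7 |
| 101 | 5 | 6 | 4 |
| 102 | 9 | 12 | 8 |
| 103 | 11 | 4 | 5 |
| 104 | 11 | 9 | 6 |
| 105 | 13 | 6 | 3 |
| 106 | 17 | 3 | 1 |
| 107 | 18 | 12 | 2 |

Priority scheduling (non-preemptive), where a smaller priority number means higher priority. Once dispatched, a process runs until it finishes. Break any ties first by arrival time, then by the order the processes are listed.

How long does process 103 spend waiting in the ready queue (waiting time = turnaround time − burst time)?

24

Schedule: | 100 0-8 | 101 8-14 | 105 14-20 | 106 20-23 | 107 23-35 | 103 35-39 | 104 39-48 | 102 48-60 |
Completion: 100=8  101=14  102=60  103=39  104=48  105=20  106=23  107=35
Turnaround (C−A): 100=8  101=9  102=51  103=28  104=37  105=7  106=6  107=17
Waiting(103) = turnaround − burst = 28 − 4 = 24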